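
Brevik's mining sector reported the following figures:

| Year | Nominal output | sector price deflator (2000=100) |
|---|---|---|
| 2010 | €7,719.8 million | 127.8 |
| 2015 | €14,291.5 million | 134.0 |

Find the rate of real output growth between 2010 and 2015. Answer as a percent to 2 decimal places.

76.56%

Deflate each year: 2010 → 7719.8/1.278 = 6040.53; 2015 → 14291.5/1.340 = 10665.30.
So real output changed by 10665.30/6040.53 − 1 = 0.7656, i.e. 76.56%.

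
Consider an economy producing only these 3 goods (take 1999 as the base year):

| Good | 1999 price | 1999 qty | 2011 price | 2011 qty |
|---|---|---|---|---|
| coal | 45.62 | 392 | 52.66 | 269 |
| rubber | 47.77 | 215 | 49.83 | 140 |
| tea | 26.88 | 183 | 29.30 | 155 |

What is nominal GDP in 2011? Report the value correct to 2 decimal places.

25683.24

Nominal GDP 2011 = Σ (p_2011 × q_2011) = 52.66·269 + 49.83·140 + 29.30·155 = 25683.24.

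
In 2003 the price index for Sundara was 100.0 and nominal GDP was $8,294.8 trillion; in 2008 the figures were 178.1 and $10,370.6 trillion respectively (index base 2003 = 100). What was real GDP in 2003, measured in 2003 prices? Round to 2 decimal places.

Real GDP = Nominal / (price index/100) = 8294.8 / 1.000 = 8294.80.

$8,294.80 trillion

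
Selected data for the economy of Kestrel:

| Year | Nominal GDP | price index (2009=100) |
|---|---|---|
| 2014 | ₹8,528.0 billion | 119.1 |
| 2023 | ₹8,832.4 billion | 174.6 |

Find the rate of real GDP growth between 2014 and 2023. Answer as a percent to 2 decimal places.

Deflate each year: 2014 → 8528.0/1.191 = 7160.37; 2023 → 8832.4/1.746 = 5058.65.
So real GDP changed by 5058.65/7160.37 − 1 = -0.2935, i.e. -29.35%.

-29.35%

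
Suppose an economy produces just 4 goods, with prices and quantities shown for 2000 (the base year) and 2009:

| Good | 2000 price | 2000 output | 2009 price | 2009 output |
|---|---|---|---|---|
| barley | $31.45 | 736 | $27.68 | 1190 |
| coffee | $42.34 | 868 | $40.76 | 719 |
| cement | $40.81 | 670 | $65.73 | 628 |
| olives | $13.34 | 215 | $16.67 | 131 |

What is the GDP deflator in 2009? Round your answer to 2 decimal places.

Nominal GDP 2009 = 27.68·1190 + 40.76·719 + 65.73·628 + 16.67·131 = 105707.85.
Real GDP 2009 (at 2000 prices) = 31.45·1190 + 42.34·719 + 40.81·628 + 13.34·131 = 95244.18.
Deflator = Nominal/Real × 100 = 105707.85/95244.18 × 100 = 110.986.

110.99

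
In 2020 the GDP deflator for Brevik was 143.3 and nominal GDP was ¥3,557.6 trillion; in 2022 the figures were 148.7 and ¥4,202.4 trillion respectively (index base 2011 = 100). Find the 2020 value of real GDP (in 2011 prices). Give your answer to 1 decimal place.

Real GDP = Nominal / (GDP deflator/100) = 3557.6 / 1.433 = 2482.62.

¥2,482.6 trillion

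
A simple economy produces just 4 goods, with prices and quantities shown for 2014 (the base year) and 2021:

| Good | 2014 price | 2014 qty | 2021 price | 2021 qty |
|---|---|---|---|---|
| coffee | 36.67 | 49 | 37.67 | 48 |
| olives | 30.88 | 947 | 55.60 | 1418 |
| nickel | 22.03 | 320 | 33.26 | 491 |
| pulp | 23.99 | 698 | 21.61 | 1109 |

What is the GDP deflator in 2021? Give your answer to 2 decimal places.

Nominal GDP 2021 = 37.67·48 + 55.60·1418 + 33.26·491 + 21.61·1109 = 120945.11.
Real GDP 2021 (at 2014 prices) = 36.67·48 + 30.88·1418 + 22.03·491 + 23.99·1109 = 82969.64.
Deflator = Nominal/Real × 100 = 120945.11/82969.64 × 100 = 145.770.

145.77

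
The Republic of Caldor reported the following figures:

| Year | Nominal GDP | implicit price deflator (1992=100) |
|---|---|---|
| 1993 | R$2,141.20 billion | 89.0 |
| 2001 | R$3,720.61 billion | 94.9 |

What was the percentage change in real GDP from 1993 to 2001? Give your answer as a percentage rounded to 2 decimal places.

Real GDP 1993 = 2141.20 / 0.890 = 2405.84.
Real GDP 2001 = 3720.61 / 0.949 = 3920.56.
Real growth = 3920.56 / 2405.84 − 1 = 0.6296.

62.96%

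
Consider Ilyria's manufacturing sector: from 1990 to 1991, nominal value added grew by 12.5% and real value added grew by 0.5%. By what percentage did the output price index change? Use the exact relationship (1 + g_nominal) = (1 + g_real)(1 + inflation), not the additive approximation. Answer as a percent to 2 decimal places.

11.94%

(1 + g_nom) = (1 + g_real)(1 + π), so π = 1.1250 / 1.0050 − 1 = 0.11940.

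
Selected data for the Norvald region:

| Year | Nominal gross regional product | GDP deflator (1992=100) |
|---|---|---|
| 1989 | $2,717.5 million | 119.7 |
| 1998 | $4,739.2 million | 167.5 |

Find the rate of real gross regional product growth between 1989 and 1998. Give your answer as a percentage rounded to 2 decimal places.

Deflate each year: 1989 → 2717.5/1.197 = 2270.26; 1998 → 4739.2/1.675 = 2829.37.
So real gross regional product changed by 2829.37/2270.26 − 1 = 0.2463, i.e. 24.63%.

24.63%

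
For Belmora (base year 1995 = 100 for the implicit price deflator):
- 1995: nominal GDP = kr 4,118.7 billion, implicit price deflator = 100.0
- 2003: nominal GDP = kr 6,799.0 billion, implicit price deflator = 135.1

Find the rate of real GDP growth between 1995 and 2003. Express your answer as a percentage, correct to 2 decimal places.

Real GDP 1995 = 4118.7 / 1.000 = 4118.70.
Real GDP 2003 = 6799.0 / 1.351 = 5032.57.
Real growth = 5032.57 / 4118.70 − 1 = 0.2219.

22.19%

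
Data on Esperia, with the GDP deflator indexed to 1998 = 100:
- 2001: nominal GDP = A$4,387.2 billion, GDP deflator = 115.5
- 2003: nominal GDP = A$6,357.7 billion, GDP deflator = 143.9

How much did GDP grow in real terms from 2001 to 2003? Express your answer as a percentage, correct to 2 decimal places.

Real GDP 2001 = 4387.2 / 1.155 = 3798.44.
Real GDP 2003 = 6357.7 / 1.439 = 4418.14.
Real growth = 4418.14 / 3798.44 − 1 = 0.1631.

16.31%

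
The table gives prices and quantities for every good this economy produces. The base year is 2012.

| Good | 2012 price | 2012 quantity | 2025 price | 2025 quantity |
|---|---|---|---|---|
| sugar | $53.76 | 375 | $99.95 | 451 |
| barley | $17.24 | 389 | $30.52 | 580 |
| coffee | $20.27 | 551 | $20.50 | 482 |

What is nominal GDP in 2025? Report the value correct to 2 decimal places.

Nominal GDP 2025 = Σ (p_2025 × q_2025) = 99.95·451 + 30.52·580 + 20.50·482 = 72660.05.

$72660.05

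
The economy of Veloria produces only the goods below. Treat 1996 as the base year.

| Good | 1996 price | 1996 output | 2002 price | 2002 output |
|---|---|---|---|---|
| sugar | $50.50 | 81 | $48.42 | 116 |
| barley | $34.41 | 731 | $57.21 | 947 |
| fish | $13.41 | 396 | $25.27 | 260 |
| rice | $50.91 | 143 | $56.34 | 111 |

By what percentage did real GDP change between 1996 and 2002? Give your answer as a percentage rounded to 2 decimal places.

Real GDP 1996 = Nominal GDP 1996 = 50.50·81 + 34.41·731 + 13.41·396 + 50.91·143 = 41834.70.
Real GDP 2002 (at 1996 prices) = 50.50·116 + 34.41·947 + 13.41·260 + 50.91·111 = 47581.88.
Real growth = 47581.88/41834.70 − 1 = 0.1374.

13.74%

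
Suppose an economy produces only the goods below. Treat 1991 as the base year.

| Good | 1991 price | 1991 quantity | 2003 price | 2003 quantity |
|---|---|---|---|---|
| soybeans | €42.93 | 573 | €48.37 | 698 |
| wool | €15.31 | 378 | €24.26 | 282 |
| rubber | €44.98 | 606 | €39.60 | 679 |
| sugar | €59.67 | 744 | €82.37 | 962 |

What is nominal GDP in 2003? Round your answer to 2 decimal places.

€146731.92

Nominal GDP 2003 = Σ (p_2003 × q_2003) = 48.37·698 + 24.26·282 + 39.60·679 + 82.37·962 = 146731.92.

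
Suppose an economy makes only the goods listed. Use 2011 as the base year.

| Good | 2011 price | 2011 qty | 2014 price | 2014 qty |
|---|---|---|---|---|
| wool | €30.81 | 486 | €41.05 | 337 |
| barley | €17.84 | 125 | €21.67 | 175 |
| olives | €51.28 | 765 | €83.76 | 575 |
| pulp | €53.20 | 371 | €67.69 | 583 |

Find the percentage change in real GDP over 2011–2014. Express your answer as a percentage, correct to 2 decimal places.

Real GDP 2011 = Nominal GDP 2011 = 30.81·486 + 17.84·125 + 51.28·765 + 53.20·371 = 76170.06.
Real GDP 2014 (at 2011 prices) = 30.81·337 + 17.84·175 + 51.28·575 + 53.20·583 = 74006.57.
Real growth = 74006.57/76170.06 − 1 = -0.0284.

-2.84%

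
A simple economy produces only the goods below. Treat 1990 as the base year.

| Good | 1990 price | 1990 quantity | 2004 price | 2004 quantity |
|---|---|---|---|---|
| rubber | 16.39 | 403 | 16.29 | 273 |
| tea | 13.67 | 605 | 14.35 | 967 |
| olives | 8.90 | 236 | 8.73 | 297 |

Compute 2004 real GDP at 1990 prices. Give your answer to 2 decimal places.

Real GDP 2004 = Σ (p_1990 × q_2004) = 16.39·273 + 13.67·967 + 8.90·297 = 20336.66.

20336.66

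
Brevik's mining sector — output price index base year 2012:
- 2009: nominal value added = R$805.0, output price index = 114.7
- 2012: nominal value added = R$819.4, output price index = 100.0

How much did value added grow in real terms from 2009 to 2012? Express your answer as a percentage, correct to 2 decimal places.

16.75%

Deflate each year: 2009 → 805.0/1.147 = 701.83; 2012 → 819.4/1.000 = 819.40.
So real value added changed by 819.40/701.83 − 1 = 0.1675, i.e. 16.75%.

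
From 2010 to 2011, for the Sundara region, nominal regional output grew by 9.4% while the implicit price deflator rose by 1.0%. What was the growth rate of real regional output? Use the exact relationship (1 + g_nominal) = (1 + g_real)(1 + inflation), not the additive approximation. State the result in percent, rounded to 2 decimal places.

8.32%

(1 + g_nom) = (1 + g_real)(1 + π), so g_real = 1.0940 / 1.0100 − 1 = 0.08317.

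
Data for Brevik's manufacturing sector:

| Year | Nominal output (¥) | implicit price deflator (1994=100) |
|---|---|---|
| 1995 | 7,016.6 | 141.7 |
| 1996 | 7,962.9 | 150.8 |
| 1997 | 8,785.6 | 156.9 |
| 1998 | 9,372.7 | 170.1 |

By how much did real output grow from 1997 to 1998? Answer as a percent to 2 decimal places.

-1.60%

Real output 1997 = 8785.6/1.569 = 5599.49.
Real output 1998 = 9372.7/1.701 = 5510.11.
Change = 5510.11/5599.49 − 1 = -0.0160.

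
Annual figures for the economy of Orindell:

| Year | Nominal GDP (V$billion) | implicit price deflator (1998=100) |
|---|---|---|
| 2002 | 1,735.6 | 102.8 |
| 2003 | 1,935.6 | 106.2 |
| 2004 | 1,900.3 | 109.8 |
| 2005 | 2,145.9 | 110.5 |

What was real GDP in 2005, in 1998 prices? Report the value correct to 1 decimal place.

V$1,942.0 billion

Real GDP 2005 = 2145.9 / 1.105 = 1941.99.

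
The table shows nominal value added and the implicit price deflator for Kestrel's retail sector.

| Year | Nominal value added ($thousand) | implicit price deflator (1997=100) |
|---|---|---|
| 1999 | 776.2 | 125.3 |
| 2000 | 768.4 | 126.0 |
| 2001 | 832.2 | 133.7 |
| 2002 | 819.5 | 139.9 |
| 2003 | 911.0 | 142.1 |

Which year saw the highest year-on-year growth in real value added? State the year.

2000: real = 768.4/1.260 = 609.84; growth vs 1999 (619.47) = -1.55%.
2001: real = 832.2/1.337 = 622.44; growth vs 2000 (609.84) = 2.07%.
2002: real = 819.5/1.399 = 585.78; growth vs 2001 (622.44) = -5.89%.
2003: real = 911.0/1.421 = 641.10; growth vs 2002 (585.78) = 9.44%.

2003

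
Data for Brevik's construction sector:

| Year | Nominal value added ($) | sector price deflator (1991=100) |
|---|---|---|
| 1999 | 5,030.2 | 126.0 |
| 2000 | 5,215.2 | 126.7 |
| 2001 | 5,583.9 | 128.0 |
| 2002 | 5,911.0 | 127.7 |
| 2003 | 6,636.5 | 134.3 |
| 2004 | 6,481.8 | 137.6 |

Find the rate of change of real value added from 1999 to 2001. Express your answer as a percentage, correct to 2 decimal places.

9.27%

Real value added 1999 = 5030.2/1.260 = 3992.22.
Real value added 2001 = 5583.9/1.280 = 4362.42.
Change = 4362.42/3992.22 − 1 = 0.0927.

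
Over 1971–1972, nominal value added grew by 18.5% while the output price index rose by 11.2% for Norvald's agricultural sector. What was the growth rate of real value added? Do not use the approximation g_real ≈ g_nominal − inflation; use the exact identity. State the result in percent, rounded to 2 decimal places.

6.56%

(1 + g_nom) = (1 + g_real)(1 + π), so g_real = 1.1850 / 1.1120 − 1 = 0.06565.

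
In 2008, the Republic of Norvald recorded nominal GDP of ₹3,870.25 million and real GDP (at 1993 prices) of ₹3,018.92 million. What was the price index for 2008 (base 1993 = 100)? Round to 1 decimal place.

price index = (Nominal / Real) × 100 = 3870.25 / 3018.92 × 100 = 128.20.

128.2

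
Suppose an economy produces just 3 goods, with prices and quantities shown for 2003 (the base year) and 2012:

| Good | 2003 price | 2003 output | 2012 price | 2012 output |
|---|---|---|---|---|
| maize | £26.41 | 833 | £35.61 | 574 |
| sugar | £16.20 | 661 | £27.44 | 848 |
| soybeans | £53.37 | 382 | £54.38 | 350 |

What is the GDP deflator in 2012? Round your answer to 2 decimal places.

Nominal GDP 2012 = 35.61·574 + 27.44·848 + 54.38·350 = 62742.26.
Real GDP 2012 (at 2003 prices) = 26.41·574 + 16.20·848 + 53.37·350 = 47576.44.
Deflator = Nominal/Real × 100 = 62742.26/47576.44 × 100 = 131.877.

131.88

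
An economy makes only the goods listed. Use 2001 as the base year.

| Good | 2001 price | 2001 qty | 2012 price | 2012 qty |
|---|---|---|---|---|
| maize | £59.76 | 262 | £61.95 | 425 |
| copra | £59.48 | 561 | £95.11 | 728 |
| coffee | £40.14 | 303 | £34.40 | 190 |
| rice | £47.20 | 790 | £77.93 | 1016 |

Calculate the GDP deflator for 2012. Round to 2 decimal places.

145.86

Nominal GDP 2012 = 61.95·425 + 95.11·728 + 34.40·190 + 77.93·1016 = 181281.71.
Real GDP 2012 (at 2001 prices) = 59.76·425 + 59.48·728 + 40.14·190 + 47.20·1016 = 124281.24.
Deflator = Nominal/Real × 100 = 181281.71/124281.24 × 100 = 145.864.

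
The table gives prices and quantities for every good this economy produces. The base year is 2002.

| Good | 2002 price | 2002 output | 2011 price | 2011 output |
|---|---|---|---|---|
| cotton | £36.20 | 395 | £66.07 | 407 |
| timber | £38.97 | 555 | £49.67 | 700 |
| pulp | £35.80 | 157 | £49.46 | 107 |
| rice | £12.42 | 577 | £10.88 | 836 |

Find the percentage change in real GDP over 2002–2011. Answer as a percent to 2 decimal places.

Real GDP 2002 = Nominal GDP 2002 = 36.20·395 + 38.97·555 + 35.80·157 + 12.42·577 = 48714.29.
Real GDP 2011 (at 2002 prices) = 36.20·407 + 38.97·700 + 35.80·107 + 12.42·836 = 56226.12.
Real growth = 56226.12/48714.29 − 1 = 0.1542.

15.42%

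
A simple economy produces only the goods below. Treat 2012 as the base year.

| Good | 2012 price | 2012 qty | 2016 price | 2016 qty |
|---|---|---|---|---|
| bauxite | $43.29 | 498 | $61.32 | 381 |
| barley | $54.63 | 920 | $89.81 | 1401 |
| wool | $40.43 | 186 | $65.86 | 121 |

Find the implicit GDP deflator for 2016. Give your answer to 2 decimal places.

160.49

Nominal GDP 2016 = 61.32·381 + 89.81·1401 + 65.86·121 = 157155.79.
Real GDP 2016 (at 2012 prices) = 43.29·381 + 54.63·1401 + 40.43·121 = 97922.15.
Deflator = Nominal/Real × 100 = 157155.79/97922.15 × 100 = 160.491.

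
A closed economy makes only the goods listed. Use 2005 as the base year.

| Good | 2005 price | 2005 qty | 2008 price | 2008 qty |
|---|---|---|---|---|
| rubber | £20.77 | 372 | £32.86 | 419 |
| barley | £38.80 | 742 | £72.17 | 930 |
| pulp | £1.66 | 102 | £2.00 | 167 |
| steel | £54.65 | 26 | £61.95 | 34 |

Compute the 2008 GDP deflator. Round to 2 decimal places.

177.59

Nominal GDP 2008 = 32.86·419 + 72.17·930 + 2.00·167 + 61.95·34 = 83326.74.
Real GDP 2008 (at 2005 prices) = 20.77·419 + 38.80·930 + 1.66·167 + 54.65·34 = 46921.95.
Deflator = Nominal/Real × 100 = 83326.74/46921.95 × 100 = 177.586.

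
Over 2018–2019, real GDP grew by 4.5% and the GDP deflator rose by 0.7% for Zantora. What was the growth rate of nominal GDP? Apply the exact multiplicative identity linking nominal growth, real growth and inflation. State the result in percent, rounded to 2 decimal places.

5.23%

(1 + g_nom) = (1 + g_real)(1 + π) = 1.0450 × 1.0070 = 1.05232.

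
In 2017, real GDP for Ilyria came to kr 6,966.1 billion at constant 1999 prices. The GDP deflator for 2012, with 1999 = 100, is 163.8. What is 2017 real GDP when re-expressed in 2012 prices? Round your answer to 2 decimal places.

Real GDP in 2012 prices = Real GDP in 1999 prices × (P_2012/P_1999) = 6966.1 × 1.638 = 11410.47.

kr 11,410.47 billion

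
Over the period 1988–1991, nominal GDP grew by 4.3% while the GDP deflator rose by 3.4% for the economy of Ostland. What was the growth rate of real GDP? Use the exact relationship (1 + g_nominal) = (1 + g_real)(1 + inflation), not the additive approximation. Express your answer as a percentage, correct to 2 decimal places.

(1 + g_nom) = (1 + g_real)(1 + π), so g_real = 1.0430 / 1.0340 − 1 = 0.00870.

0.87%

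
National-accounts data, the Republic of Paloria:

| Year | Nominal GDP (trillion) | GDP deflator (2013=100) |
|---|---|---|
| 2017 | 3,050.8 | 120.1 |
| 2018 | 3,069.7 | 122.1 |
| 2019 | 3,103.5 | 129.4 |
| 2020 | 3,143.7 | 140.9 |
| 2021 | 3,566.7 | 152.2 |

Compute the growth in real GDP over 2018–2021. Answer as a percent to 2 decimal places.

-6.79%

Real GDP 2018 = 3069.7/1.221 = 2514.09.
Real GDP 2021 = 3566.7/1.522 = 2343.43.
Change = 2343.43/2514.09 − 1 = -0.0679.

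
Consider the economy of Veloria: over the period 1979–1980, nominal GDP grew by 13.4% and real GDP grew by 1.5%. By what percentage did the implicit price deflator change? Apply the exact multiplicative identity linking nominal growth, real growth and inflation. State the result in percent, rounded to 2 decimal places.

11.72%

(1 + g_nom) = (1 + g_real)(1 + π), so π = 1.1340 / 1.0150 − 1 = 0.11724.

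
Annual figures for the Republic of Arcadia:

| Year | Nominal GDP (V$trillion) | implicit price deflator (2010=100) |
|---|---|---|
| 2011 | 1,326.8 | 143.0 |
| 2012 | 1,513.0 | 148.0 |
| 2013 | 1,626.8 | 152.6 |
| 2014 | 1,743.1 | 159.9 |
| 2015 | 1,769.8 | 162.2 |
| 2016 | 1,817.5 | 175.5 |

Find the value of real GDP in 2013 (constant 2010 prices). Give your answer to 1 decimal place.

V$1,066.1 trillion

Real GDP 2013 = 1626.8 / 1.526 = 1066.06.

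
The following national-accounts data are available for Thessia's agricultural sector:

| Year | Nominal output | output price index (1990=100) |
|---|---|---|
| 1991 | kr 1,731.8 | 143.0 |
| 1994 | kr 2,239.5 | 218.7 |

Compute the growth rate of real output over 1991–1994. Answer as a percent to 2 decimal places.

-15.44%

Deflate each year: 1991 → 1731.8/1.430 = 1211.05; 1994 → 2239.5/2.187 = 1024.01.
So real output changed by 1024.01/1211.05 − 1 = -0.1544, i.e. -15.44%.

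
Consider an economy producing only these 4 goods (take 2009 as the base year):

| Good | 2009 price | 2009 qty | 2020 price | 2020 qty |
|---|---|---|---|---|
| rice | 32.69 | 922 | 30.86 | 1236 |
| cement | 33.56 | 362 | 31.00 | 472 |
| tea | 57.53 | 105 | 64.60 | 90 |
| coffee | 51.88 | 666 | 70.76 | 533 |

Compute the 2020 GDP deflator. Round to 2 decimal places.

108.12

Nominal GDP 2020 = 30.86·1236 + 31.00·472 + 64.60·90 + 70.76·533 = 96304.04.
Real GDP 2020 (at 2009 prices) = 32.69·1236 + 33.56·472 + 57.53·90 + 51.88·533 = 89074.90.
Deflator = Nominal/Real × 100 = 96304.04/89074.90 × 100 = 108.116.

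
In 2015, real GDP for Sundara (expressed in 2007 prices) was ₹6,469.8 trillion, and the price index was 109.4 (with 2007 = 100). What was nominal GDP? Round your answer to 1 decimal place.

Nominal GDP = Real × (price index/100) = 6469.8 × 1.094 = 7077.96.

₹7,078.0 trillion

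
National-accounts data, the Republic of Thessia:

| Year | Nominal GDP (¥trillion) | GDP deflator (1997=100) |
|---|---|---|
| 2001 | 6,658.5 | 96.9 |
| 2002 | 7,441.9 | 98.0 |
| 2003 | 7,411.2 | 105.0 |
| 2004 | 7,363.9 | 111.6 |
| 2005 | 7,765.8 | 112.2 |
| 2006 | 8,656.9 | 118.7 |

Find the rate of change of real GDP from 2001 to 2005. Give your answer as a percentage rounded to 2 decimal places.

0.73%

Real GDP 2001 = 6658.5/0.969 = 6871.52.
Real GDP 2005 = 7765.8/1.122 = 6921.39.
Change = 6921.39/6871.52 − 1 = 0.0073.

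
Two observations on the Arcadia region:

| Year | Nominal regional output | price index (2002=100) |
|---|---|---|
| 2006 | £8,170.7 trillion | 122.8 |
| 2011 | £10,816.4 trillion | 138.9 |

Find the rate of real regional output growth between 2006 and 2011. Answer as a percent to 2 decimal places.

Real regional output 2006 = 8170.7 / 1.228 = 6653.66.
Real regional output 2011 = 10816.4 / 1.389 = 7787.19.
Real growth = 7787.19 / 6653.66 − 1 = 0.1704.

17.04%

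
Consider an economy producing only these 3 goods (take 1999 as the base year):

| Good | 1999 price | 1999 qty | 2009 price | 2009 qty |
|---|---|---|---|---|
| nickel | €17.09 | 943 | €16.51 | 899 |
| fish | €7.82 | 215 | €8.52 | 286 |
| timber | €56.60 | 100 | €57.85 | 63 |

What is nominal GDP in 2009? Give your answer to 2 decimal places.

€20923.76

Nominal GDP 2009 = Σ (p_2009 × q_2009) = 16.51·899 + 8.52·286 + 57.85·63 = 20923.76.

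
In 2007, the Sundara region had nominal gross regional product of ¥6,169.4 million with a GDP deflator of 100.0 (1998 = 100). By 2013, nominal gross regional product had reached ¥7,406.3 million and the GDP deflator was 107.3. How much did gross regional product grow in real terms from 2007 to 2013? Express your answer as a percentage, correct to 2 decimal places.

Real gross regional product 2007 = 6169.4 / 1.000 = 6169.40.
Real gross regional product 2013 = 7406.3 / 1.073 = 6902.42.
Real growth = 6902.42 / 6169.40 − 1 = 0.1188.

11.88%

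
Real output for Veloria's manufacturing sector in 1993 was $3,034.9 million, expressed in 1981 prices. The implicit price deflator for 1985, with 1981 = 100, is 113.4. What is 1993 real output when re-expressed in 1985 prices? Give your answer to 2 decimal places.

Real output in 1985 prices = Real output in 1981 prices × (P_1985/P_1981) = 3034.9 × 1.134 = 3441.58.

$3,441.58 million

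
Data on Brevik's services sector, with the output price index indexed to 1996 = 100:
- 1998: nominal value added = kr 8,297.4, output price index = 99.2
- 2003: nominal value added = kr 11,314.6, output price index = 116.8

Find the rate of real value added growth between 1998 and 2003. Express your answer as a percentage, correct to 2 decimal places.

15.82%

Real value added 1998 = 8297.4 / 0.992 = 8364.31.
Real value added 2003 = 11314.6 / 1.168 = 9687.16.
Real growth = 9687.16 / 8364.31 − 1 = 0.1582.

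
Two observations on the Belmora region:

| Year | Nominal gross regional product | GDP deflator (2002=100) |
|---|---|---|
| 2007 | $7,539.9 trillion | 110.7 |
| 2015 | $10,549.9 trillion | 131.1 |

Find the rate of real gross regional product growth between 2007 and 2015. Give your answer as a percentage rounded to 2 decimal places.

Real gross regional product 2007 = 7539.9 / 1.107 = 6811.11.
Real gross regional product 2015 = 10549.9 / 1.311 = 8047.22.
Real growth = 8047.22 / 6811.11 − 1 = 0.1815.

18.15%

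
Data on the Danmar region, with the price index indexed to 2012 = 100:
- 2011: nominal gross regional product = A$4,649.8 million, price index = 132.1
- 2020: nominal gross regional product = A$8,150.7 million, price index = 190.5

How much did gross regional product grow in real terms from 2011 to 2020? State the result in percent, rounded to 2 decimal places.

Real gross regional product 2011 = 4649.8 / 1.321 = 3519.91.
Real gross regional product 2020 = 8150.7 / 1.905 = 4278.58.
Real growth = 4278.58 / 3519.91 − 1 = 0.2155.

21.55%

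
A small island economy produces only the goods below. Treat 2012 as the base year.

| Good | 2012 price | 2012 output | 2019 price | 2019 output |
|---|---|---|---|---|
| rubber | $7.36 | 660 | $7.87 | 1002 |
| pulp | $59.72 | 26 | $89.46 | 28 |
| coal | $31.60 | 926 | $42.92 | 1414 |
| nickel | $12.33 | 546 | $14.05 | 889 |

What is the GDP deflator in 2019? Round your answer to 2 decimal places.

129.18

Nominal GDP 2019 = 7.87·1002 + 89.46·28 + 42.92·1414 + 14.05·889 = 83569.95.
Real GDP 2019 (at 2012 prices) = 7.36·1002 + 59.72·28 + 31.60·1414 + 12.33·889 = 64690.65.
Deflator = Nominal/Real × 100 = 83569.95/64690.65 × 100 = 129.184.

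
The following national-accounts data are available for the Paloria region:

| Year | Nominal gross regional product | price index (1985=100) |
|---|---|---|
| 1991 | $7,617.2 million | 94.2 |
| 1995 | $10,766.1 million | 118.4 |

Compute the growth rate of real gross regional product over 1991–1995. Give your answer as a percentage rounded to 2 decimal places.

12.45%

Deflate each year: 1991 → 7617.2/0.942 = 8086.20; 1995 → 10766.1/1.184 = 9092.99.
So real gross regional product changed by 9092.99/8086.20 − 1 = 0.1245, i.e. 12.45%.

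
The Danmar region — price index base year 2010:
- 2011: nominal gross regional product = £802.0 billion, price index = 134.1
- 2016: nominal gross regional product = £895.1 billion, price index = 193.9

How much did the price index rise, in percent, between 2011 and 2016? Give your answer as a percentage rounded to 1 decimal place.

44.6%

Price-level change = 193.9 / 134.1 − 1 = 0.4459.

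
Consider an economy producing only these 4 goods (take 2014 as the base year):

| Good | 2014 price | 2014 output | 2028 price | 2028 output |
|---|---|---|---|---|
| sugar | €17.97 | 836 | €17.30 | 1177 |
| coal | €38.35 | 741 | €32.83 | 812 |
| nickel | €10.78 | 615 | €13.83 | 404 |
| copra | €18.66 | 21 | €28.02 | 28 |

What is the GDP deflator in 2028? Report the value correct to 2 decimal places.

93.39

Nominal GDP 2028 = 17.30·1177 + 32.83·812 + 13.83·404 + 28.02·28 = 53391.94.
Real GDP 2028 (at 2014 prices) = 17.97·1177 + 38.35·812 + 10.78·404 + 18.66·28 = 57168.49.
Deflator = Nominal/Real × 100 = 53391.94/57168.49 × 100 = 93.394.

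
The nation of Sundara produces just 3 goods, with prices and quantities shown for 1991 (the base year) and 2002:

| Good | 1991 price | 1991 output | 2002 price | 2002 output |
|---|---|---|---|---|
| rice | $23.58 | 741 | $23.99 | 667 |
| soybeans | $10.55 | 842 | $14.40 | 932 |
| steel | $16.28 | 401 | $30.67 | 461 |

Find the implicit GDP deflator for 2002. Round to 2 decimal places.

Nominal GDP 2002 = 23.99·667 + 14.40·932 + 30.67·461 = 43561.00.
Real GDP 2002 (at 1991 prices) = 23.58·667 + 10.55·932 + 16.28·461 = 33065.54.
Deflator = Nominal/Real × 100 = 43561.00/33065.54 × 100 = 131.741.

131.74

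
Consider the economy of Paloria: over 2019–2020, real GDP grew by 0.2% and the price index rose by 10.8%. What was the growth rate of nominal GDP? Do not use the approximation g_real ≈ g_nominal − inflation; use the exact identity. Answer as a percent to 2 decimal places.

(1 + g_nom) = (1 + g_real)(1 + π) = 1.0020 × 1.1080 = 1.11022.

11.02%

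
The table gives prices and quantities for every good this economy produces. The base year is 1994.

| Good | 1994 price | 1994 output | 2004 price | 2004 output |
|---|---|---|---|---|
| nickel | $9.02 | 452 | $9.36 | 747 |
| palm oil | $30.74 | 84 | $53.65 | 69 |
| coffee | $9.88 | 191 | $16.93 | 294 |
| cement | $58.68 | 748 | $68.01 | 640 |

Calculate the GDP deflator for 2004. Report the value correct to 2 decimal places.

120.03

Nominal GDP 2004 = 9.36·747 + 53.65·69 + 16.93·294 + 68.01·640 = 59197.59.
Real GDP 2004 (at 1994 prices) = 9.02·747 + 30.74·69 + 9.88·294 + 58.68·640 = 49318.92.
Deflator = Nominal/Real × 100 = 59197.59/49318.92 × 100 = 120.030.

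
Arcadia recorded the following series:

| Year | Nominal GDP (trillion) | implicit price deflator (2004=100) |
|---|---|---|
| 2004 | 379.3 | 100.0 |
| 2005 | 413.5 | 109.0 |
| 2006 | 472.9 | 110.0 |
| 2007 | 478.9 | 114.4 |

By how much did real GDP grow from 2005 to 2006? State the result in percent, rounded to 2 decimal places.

13.33%

Real GDP 2005 = 413.5/1.090 = 379.36.
Real GDP 2006 = 472.9/1.100 = 429.91.
Change = 429.91/379.36 − 1 = 0.1333.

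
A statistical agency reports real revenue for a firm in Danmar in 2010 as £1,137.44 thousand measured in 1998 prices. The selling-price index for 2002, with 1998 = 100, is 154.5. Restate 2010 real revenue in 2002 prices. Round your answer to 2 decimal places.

£1,757.34 thousand

Real revenue in 2002 prices = Real revenue in 1998 prices × (P_2002/P_1998) = 1137.44 × 1.545 = 1757.34.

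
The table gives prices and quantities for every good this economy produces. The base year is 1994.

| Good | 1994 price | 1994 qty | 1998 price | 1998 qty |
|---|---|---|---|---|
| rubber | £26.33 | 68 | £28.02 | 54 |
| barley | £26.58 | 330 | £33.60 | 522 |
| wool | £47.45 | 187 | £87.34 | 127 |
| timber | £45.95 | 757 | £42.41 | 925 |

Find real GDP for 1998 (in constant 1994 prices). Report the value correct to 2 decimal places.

Real GDP 1998 = Σ (p_1994 × q_1998) = 26.33·54 + 26.58·522 + 47.45·127 + 45.95·925 = 63826.48.

£63826.48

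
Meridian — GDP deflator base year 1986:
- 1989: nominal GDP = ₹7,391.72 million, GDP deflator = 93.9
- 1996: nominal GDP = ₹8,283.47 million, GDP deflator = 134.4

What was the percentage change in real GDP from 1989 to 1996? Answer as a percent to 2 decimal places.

Deflate each year: 1989 → 7391.72/0.939 = 7871.91; 1996 → 8283.47/1.344 = 6163.30.
So real GDP changed by 6163.30/7871.91 − 1 = -0.2171, i.e. -21.71%.

-21.71%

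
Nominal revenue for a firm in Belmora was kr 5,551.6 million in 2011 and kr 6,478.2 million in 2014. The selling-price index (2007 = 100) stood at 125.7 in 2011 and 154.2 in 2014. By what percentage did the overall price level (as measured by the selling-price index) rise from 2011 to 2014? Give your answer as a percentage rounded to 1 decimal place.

Price-level change = 154.2 / 125.7 − 1 = 0.2267.

22.7%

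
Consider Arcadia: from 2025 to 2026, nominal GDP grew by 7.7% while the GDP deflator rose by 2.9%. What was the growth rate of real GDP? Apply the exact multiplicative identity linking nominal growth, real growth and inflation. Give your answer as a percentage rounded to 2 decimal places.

4.66%

(1 + g_nom) = (1 + g_real)(1 + π), so g_real = 1.0770 / 1.0290 − 1 = 0.04665.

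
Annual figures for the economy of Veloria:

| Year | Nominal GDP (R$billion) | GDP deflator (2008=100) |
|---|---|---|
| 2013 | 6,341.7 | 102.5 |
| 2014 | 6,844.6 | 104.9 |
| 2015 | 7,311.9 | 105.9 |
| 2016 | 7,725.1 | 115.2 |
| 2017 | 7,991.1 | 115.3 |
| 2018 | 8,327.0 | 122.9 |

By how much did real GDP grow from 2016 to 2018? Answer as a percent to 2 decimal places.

Real GDP 2016 = 7725.1/1.152 = 6705.82.
Real GDP 2018 = 8327.0/1.229 = 6775.43.
Change = 6775.43/6705.82 − 1 = 0.0104.

1.04%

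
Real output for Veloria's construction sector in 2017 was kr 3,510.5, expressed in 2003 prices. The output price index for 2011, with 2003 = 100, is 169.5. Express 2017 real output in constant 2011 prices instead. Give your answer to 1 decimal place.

Real output in 2011 prices = Real output in 2003 prices × (P_2011/P_2003) = 3510.5 × 1.695 = 5950.30.

kr 5,950.3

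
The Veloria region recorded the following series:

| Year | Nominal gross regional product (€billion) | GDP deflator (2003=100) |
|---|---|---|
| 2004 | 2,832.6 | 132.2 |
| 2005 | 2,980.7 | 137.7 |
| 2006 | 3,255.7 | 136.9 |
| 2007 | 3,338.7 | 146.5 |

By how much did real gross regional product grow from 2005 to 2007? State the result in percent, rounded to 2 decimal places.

Real gross regional product 2005 = 2980.7/1.377 = 2164.63.
Real gross regional product 2007 = 3338.7/1.465 = 2278.98.
Change = 2278.98/2164.63 − 1 = 0.0528.

5.28%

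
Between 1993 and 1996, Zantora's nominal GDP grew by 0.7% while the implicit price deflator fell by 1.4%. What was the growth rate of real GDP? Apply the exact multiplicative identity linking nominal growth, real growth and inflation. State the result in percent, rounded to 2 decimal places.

(1 + g_nom) = (1 + g_real)(1 + π), so g_real = 1.0070 / 0.9860 − 1 = 0.02130.

2.13%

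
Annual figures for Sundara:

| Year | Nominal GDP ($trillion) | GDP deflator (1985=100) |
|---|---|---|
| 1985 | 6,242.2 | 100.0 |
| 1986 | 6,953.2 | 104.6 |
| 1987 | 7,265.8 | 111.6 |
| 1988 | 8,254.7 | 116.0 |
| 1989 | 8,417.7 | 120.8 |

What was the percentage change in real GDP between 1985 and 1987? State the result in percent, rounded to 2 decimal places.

Real GDP 1985 = 6242.2/1.000 = 6242.20.
Real GDP 1987 = 7265.8/1.116 = 6510.57.
Change = 6510.57/6242.20 − 1 = 0.0430.

4.30%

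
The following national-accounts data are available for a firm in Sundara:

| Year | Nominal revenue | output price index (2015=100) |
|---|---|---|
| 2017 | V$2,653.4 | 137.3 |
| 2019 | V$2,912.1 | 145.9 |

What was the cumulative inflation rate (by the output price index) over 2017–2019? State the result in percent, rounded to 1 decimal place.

Price-level change = 145.9 / 137.3 − 1 = 0.0626.

6.3%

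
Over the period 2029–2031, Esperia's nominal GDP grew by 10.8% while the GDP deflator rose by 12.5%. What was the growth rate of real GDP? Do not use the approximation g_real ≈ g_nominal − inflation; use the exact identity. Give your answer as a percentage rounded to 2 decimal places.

-1.51%

(1 + g_nom) = (1 + g_real)(1 + π), so g_real = 1.1080 / 1.1250 − 1 = -0.01511.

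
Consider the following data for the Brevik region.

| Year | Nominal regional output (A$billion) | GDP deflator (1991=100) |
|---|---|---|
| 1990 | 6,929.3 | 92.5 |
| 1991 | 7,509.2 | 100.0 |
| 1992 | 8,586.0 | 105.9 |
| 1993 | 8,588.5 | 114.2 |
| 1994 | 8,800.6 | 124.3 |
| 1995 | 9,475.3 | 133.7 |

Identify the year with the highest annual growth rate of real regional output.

1991: real = 7509.2/1.000 = 7509.20; growth vs 1990 (7491.14) = 0.24%.
1992: real = 8586.0/1.059 = 8107.65; growth vs 1991 (7509.20) = 7.97%.
1993: real = 8588.5/1.142 = 7520.58; growth vs 1992 (8107.65) = -7.24%.
1994: real = 8800.6/1.243 = 7080.13; growth vs 1993 (7520.58) = -5.86%.
1995: real = 9475.3/1.337 = 7086.99; growth vs 1994 (7080.13) = 0.10%.

1992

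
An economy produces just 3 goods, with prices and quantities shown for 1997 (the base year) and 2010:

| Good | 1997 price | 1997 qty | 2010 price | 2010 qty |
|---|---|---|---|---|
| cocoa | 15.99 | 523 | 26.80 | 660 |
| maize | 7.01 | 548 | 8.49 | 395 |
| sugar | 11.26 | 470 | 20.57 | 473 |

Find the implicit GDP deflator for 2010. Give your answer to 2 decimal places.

Nominal GDP 2010 = 26.80·660 + 8.49·395 + 20.57·473 = 30771.16.
Real GDP 2010 (at 1997 prices) = 15.99·660 + 7.01·395 + 11.26·473 = 18648.33.
Deflator = Nominal/Real × 100 = 30771.16/18648.33 × 100 = 165.008.

165.01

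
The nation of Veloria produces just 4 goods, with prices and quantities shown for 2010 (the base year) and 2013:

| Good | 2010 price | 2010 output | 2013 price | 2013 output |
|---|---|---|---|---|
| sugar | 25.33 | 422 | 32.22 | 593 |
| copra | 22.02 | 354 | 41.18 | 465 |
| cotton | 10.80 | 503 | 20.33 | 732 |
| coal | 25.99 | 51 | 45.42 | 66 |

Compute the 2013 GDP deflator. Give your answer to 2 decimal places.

Nominal GDP 2013 = 32.22·593 + 41.18·465 + 20.33·732 + 45.42·66 = 56134.44.
Real GDP 2013 (at 2010 prices) = 25.33·593 + 22.02·465 + 10.80·732 + 25.99·66 = 34880.93.
Deflator = Nominal/Real × 100 = 56134.44/34880.93 × 100 = 160.932.

160.93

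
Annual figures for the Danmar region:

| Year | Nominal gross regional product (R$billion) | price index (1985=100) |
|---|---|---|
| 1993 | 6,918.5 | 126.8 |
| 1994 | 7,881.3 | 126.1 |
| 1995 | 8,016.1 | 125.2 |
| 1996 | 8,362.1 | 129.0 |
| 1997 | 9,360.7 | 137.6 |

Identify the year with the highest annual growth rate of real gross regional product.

1994: real = 7881.3/1.261 = 6250.04; growth vs 1993 (5456.23) = 14.55%.
1995: real = 8016.1/1.252 = 6402.64; growth vs 1994 (6250.04) = 2.44%.
1996: real = 8362.1/1.290 = 6482.25; growth vs 1995 (6402.64) = 1.24%.
1997: real = 9360.7/1.376 = 6802.83; growth vs 1996 (6482.25) = 4.95%.

1994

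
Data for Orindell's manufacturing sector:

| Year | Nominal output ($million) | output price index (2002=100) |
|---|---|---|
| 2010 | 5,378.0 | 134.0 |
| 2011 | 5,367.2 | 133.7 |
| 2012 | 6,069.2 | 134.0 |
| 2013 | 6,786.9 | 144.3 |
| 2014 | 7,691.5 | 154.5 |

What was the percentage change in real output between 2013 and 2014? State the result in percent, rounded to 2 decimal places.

5.85%

Real output 2013 = 6786.9/1.443 = 4703.33.
Real output 2014 = 7691.5/1.545 = 4978.32.
Change = 4978.32/4703.33 − 1 = 0.0585.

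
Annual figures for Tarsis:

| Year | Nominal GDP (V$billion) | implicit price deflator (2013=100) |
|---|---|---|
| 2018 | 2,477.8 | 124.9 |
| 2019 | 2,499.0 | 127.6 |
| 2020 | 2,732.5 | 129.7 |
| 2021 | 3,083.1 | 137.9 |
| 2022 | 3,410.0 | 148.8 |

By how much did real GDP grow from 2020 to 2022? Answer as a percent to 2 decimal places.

8.78%

Real GDP 2020 = 2732.5/1.297 = 2106.78.
Real GDP 2022 = 3410.0/1.488 = 2291.67.
Change = 2291.67/2106.78 − 1 = 0.0878.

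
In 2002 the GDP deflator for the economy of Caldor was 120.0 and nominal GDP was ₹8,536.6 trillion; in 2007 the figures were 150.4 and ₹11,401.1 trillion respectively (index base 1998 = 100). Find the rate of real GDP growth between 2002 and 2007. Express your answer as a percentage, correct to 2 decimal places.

Real GDP 2002 = 8536.6 / 1.200 = 7113.83.
Real GDP 2007 = 11401.1 / 1.504 = 7580.52.
Real growth = 7580.52 / 7113.83 − 1 = 0.0656.

6.56%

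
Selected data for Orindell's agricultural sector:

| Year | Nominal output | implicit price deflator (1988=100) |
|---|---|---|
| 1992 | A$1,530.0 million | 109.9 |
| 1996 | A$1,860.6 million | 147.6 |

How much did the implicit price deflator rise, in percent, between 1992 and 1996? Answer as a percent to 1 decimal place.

Price-level change = 147.6 / 109.9 − 1 = 0.3430.

34.3%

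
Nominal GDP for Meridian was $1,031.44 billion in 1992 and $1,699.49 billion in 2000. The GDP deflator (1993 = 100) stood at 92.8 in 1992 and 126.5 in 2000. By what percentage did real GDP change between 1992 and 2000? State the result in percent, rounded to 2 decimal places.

20.87%

Real GDP 1992 = 1031.44 / 0.928 = 1111.47.
Real GDP 2000 = 1699.49 / 1.265 = 1343.47.
Real growth = 1343.47 / 1111.47 − 1 = 0.2087.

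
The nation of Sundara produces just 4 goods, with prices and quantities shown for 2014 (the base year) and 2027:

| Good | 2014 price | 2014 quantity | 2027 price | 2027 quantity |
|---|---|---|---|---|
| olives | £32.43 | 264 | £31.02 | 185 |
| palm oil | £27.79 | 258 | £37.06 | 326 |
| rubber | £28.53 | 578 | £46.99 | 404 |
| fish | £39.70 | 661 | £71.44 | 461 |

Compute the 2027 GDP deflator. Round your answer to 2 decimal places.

Nominal GDP 2027 = 31.02·185 + 37.06·326 + 46.99·404 + 71.44·461 = 69738.06.
Real GDP 2027 (at 2014 prices) = 32.43·185 + 27.79·326 + 28.53·404 + 39.70·461 = 44886.91.
Deflator = Nominal/Real × 100 = 69738.06/44886.91 × 100 = 155.364.

155.36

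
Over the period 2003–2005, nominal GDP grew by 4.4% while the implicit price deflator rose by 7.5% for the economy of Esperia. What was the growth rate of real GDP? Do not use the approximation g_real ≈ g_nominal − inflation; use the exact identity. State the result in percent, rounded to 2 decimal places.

-2.88%

(1 + g_nom) = (1 + g_real)(1 + π), so g_real = 1.0440 / 1.0750 − 1 = -0.02884.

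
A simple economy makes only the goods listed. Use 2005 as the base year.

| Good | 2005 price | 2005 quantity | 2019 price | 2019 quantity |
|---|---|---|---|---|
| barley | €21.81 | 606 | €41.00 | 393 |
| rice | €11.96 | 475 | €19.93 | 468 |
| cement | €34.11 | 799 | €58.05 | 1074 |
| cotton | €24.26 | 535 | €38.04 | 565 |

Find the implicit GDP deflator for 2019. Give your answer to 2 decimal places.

Nominal GDP 2019 = 41.00·393 + 19.93·468 + 58.05·1074 + 38.04·565 = 109278.54.
Real GDP 2019 (at 2005 prices) = 21.81·393 + 11.96·468 + 34.11·1074 + 24.26·565 = 64509.65.
Deflator = Nominal/Real × 100 = 109278.54/64509.65 × 100 = 169.399.

169.40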